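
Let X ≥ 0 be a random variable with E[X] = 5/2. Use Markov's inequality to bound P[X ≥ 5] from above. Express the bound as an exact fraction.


μ = E[X] = 5/2, a = 5.
Markov: P[X ≥ 5] ≤ μ/a = (5/2)/5 = 1/2.
Numerically: ≈ 0.500.
(Since a = 5 > μ = 2.500, the bound 1/2 is < 1 and informative.)

P[X ≥ 5] ≤ 1/2 ≈ 0.500.


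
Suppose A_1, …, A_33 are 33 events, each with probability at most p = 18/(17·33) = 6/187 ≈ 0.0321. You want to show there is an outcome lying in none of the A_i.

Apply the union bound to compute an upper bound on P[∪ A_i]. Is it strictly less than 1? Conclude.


Union bound: P[∪_{i=1}^{33} A_i] ≤ Σ_i P[A_i] ≤ 33·p = 33·(6/187) = 18/17.
Numerically: 18/17 ≈ 1.0588.
Is 18/17 < 1? NO.
Since the bound 18/17 is ≥ 1, the union bound is uninformative here; it does NOT by itself certify existence.

33·p = 18/17 ≈ 1.0588; existence NOT certified by the union bound.


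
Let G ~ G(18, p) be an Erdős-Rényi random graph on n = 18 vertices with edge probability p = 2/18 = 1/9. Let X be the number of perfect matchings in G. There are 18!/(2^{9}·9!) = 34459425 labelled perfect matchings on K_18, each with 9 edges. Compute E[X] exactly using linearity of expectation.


K_18 has 18!/(2^{9}·9!) = 34459425 labelled perfect matchings.
For each such perfect matching H, let X_H = 1 if all 9 edges of H are present in G. Then P[X_H = 1] = p^{9} = (1/9)^{9} = 1/387420489.
By linearity: E[X] = Σ_H E[X_H] = 34459425 · p^{9} = 34459425 · 1/387420489 = 425425/4782969.
Numerically: E[X] ≈ 0.08895.

E[X] = 34459425 · (1/9)^{9} = 425425/4782969 ≈ 0.08895.


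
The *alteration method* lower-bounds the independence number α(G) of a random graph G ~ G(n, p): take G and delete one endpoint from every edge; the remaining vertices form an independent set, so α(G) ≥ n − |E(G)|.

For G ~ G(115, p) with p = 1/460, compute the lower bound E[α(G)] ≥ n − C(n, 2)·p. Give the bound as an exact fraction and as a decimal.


E[|E(G)|] = C(115, 2)·p = 6555 · (1/460) = 57/4.
E[α(G)] ≥ n − E[|E(G)|] = 115 − 57/4 = 403/4.
Numerically: ≈ 100.750.
(This is only a lower bound; the true E[α(G)] may be larger.)

E[α(G)] ≥ 403/4 ≈ 100.750.


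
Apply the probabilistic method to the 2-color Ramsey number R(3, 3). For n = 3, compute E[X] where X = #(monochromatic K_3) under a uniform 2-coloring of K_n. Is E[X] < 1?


E[X] = C(3, 3) · 2^{1 − 3} = 1 · 2^{−2} = 1/4.
As a reduced fraction: E[X] = 1/4 ≈ 0.2500000.
Is E[X] < 1? YES.
Since E[X] < 1, there exists a 2-coloring of K_{3} with no monochromatic K_3; hence R(3, 3) > 3.

E[X] = 1/4 ≈ 0.2500000; E[X] < 1, so R(3, 3) > 3.


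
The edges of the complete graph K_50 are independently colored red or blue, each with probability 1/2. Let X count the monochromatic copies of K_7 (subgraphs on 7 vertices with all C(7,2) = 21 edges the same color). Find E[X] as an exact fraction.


Let X = Σ_S X_S over the C(50, 7) = 99884400 subsets S of size 7, where X_S = 1 if the K_7 on S is monochromatic.
For a fixed S, the K_7 on S has C(7, 2) = 21 edges. P[all 21 edges red] = (1/2)^21, and likewise for blue, so P[monochromatic] = 2·(1/2)^21 = 2^{1 − 21} = 1/1048576.
By linearity of expectation: E[X] = C(50, 7) · 2^{1 − 21} = 99884400 · 1/1048576 = 6242775/65536.
Numerically: E[X] ≈ 95.2572.

E[X] = C(50,7)·2^(1−C(7,2)) = 6242775/65536 ≈ 95.2572.


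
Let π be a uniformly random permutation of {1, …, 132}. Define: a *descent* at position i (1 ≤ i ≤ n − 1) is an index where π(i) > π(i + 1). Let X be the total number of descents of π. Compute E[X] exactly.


Write X = Σ X_I over i = 1, …, 131, with X_I the indicator of one descent.
There are 131 indicators.
For each fixed i, the pair (π(i), π(i+1)) is a uniformly random ordered pair of distinct values from {1, …, 132}; by symmetry P[π(i) > π(i+1)] = 1/2.
By linearity: E[X] = 131 · (1/2) = (132 − 1) · (1/2) = 131/2 ≈ 65.50000.

E[X] = 131/2 = 65.50000.


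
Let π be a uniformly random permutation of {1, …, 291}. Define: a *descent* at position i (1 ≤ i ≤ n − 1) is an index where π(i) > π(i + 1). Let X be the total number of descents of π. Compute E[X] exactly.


Write X = Σ X_I over i = 1, …, 290, with X_I the indicator of one descent.
There are 290 indicators.
For each fixed i, the pair (π(i), π(i+1)) is a uniformly random ordered pair of distinct values from {1, …, 291}; by symmetry P[π(i) > π(i+1)] = 1/2.
By linearity: E[X] = 290 · (1/2) = (291 − 1) · (1/2) = 145 ≈ 145.000.

E[X] = 145 = 145.000.


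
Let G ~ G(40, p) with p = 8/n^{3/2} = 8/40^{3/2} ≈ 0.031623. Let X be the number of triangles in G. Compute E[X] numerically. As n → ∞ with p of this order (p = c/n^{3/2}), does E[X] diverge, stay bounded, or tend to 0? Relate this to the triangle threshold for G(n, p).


Number of potential triangles: C(40, 3) = 9880.
Each occurs with probability p³ ≈ (0.031623)³ ≈ 3.1622777e-05.
By linearity: E[X] = C(40, 3)·p³ ≈ 9880 · 3.1622777e-05 ≈ 0.31243.
Since α = 3/2 > 1, p = c/n^{3/2} = o(1/n) is below the triangle threshold p ~ 1/n. Asymptotically E[X] ~ (c³/6)·n^{3(1−α)} = (8³/6)·n^{-1.5} → 0, so by Markov's inequality G has no triangles w.h.p.

E[X] ≈ 0.31243; in regime p = Θ(1/n^{3/2}) E[X] tends to 0 (below the triangle threshold p ~ 1/n).


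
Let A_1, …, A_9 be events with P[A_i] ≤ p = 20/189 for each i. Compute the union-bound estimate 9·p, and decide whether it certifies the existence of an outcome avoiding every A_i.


Union bound: P[∪_{i=1}^{9} A_i] ≤ Σ_i P[A_i] ≤ 9·p = 9·(20/189) = 20/21.
Numerically: 20/21 ≈ 0.952.
Is 20/21 < 1? YES.
Since P[∪ A_i] ≤ 20/21 < 1, the complement has P[∩ A_i^c] ≥ 1 − 20/21 = 1/21 > 0, so some outcome avoids every A_i.

9·p = 20/21 ≈ 0.952; existence CERTIFIED by the union bound.


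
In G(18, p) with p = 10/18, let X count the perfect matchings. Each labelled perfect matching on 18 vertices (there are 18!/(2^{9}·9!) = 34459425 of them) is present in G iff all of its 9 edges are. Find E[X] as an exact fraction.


K_18 has 18!/(2^{9}·9!) = 34459425 labelled perfect matchings.
For each such perfect matching H, let X_H = 1 if all 9 edges of H are present in G. Then P[X_H = 1] = p^{9} = (5/9)^{9} = 1953125/387420489.
Summing the indicators: E[X] = Σ_H E[X_H] = 34459425 · p^{9} = 34459425 · 1953125/387420489 = 830908203125/4782969.
Numerically: E[X] ≈ 1.74e+05.

E[X] = 34459425 · (5/9)^{9} = 830908203125/4782969 ≈ 1.74e+05.


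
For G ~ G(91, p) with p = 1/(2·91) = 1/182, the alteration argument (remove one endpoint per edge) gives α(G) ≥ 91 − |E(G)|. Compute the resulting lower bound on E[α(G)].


E[|E(G)|] = C(91, 2)·p = 4095 · (1/182) = 45/2.
E[α(G)] ≥ n − E[|E(G)|] = 91 − 45/2 = 137/2.
Numerically: ≈ 68.50000.
(This is only a lower bound; the true E[α(G)] may be larger.)

E[α(G)] ≥ 137/2 ≈ 68.50000.


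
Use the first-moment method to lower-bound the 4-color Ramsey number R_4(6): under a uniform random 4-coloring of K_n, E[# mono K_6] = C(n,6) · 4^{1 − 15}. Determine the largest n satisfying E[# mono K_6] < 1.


We need C(n, 6) · 4^{1 − 15} < 1, i.e. C(n, 6) < 4^{15 − 1} = 268435456.
Check values of n near the boundary:
  n = 72: C(72, 6) = 156238908; 156238908 < 268435456? YES
  n = 73: C(73, 6) = 170230452; 170230452 < 268435456? YES
  n = 74: C(74, 6) = 185250786; 185250786 < 268435456? YES
  n = 75: C(75, 6) = 201359550; 201359550 < 268435456? YES
  n = 76: C(76, 6) = 218618940; 218618940 < 268435456? YES
  n = 77: C(77, 6) = 237093780; 237093780 < 268435456? YES
  n = 78: C(78, 6) = 256851595; 256851595 < 268435456? YES
  n = 79: C(79, 6) = 277962685; 277962685 < 268435456? NO
  n = 80: C(80, 6) = 300500200; 300500200 < 268435456? NO
  n = 81: C(81, 6) = 324540216; 324540216 < 268435456? NO
The largest n with C(n, 6) < 268435456 is n = 78 (where E[X] = 256851595/268435456 ≈ 0.9568). Hence R_4(6) > 78, i.e. R_4(6) ≥ 79.

Largest n = 78; hence R_4(6) > 78.


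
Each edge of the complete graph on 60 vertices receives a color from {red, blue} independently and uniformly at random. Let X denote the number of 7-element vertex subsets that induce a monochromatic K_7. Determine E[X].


Let X = Σ_S X_S over the C(60, 7) = 386206920 subsets S of size 7, where X_S = 1 if the K_7 on S is monochromatic.
For a fixed S, the K_7 on S has C(7, 2) = 21 edges. P[all 21 edges red] = (1/2)^21, and likewise for blue, so P[monochromatic] = 2·(1/2)^21 = 2^{1 − 21} = 1/1048576.
By linearity of expectation: E[X] = C(60, 7) · 2^{1 − 21} = 386206920 · 1/1048576 = 48275865/131072.
Numerically: E[X] ≈ 368.31562.

E[X] = C(60,7)·2^(1−C(7,2)) = 48275865/131072 ≈ 368.31562.


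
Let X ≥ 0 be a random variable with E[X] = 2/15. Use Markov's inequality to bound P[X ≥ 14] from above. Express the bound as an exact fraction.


μ = E[X] = 2/15, a = 14.
Markov: P[X ≥ 14] ≤ μ/a = (2/15)/14 = 1/105.
Numerically: ≈ 0.00952.
(Since a = 14 > μ = 0.13333, the bound 1/105 is < 1 and informative.)

P[X ≥ 14] ≤ 1/105 ≈ 0.00952.


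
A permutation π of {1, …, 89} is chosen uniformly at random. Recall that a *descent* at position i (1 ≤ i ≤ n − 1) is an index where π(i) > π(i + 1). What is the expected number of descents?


Write X = Σ X_I over i = 1, …, 88, with X_I the indicator of one descent.
There are 88 indicators.
For each fixed i, the pair (π(i), π(i+1)) is a uniformly random ordered pair of distinct values from {1, …, 89}; by symmetry P[π(i) > π(i+1)] = 1/2.
By linearity: E[X] = 88 · (1/2) = (89 − 1) · (1/2) = 44 ≈ 44.00000.

E[X] = 44 = 44.00000.


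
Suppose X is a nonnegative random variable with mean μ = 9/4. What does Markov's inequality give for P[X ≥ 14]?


μ = E[X] = 9/4, a = 14.
Markov: P[X ≥ 14] ≤ μ/a = (9/4)/14 = 9/56.
Numerically: ≈ 0.1607.
(Since a = 14 > μ = 2.2500, the bound 9/56 is < 1 and informative.)

P[X ≥ 14] ≤ 9/56 ≈ 0.1607.


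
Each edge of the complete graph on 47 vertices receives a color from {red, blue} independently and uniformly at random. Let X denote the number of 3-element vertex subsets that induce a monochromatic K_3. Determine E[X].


Let X = Σ_S X_S over the C(47, 3) = 16215 subsets S of size 3, where X_S = 1 if the K_3 on S is monochromatic.
For a fixed S, the K_3 on S has C(3, 2) = 3 edges. P[all 3 edges red] = (1/2)^3, and likewise for blue, so P[monochromatic] = 2·(1/2)^3 = 2^{1 − 3} = 1/4.
Summing: E[X] = C(47, 3) · 2^{1 − 3} = 16215 · 1/4 = 16215/4.
Numerically: E[X] ≈ 4053.750000.

E[X] = C(47,3)·2^(1−C(3,2)) = 16215/4 ≈ 4053.750000.


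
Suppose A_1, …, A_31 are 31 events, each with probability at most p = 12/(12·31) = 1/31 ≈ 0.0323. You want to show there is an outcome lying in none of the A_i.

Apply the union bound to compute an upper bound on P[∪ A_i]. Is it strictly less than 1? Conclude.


Union bound: P[∪_{i=1}^{31} A_i] ≤ Σ_i P[A_i] ≤ 31·p = 31·(1/31) = 1.
Numerically: 1 ≈ 1.0000.
Is 1 < 1? NO.
Since the bound 1 is ≥ 1, the union bound is uninformative here; it does NOT by itself certify existence.

31·p = 1 ≈ 1.0000; existence NOT certified by the union bound.


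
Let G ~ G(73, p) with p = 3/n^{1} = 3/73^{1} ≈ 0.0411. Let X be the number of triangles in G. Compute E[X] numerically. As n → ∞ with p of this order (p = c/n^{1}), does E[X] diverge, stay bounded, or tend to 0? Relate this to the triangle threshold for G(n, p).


Number of potential triangles: C(73, 3) = 62196.
Each occurs with probability p³ ≈ (0.0411)³ ≈ 6.940571e-05.
By linearity: E[X] = C(73, 3)·p³ ≈ 62196 · 6.940571e-05 ≈ 4.3168.
Here α = 1, so p = 3/n is exactly at the triangle threshold p ~ 1/n. Asymptotically E[X] → c³/6 = 3³/6 = 9/2 ≈ 4.5000, a bounded constant. In this regime the triangle count is asymptotically Poisson(c³/6).

E[X] ≈ 4.3168; in regime p = Θ(1/n^{1}) E[X] stays bounded (at the triangle threshold p ~ 1/n).


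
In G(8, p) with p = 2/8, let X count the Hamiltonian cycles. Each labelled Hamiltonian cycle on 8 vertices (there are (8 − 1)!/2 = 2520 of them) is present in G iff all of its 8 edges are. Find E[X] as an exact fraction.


K_8 has (8 − 1)!/2 = 2520 labelled Hamiltonian cycles.
For each such Hamiltonian cycle H, let X_H = 1 if all 8 edges of H are present in G. Then P[X_H = 1] = p^{8} = (1/4)^{8} = 1/65536.
By linearity of expectation: E[X] = Σ_H E[X_H] = 2520 · p^{8} = 2520 · 1/65536 = 315/8192.
Numerically: E[X] ≈ 0.0385.

E[X] = 2520 · (1/4)^{8} = 315/8192 ≈ 0.0385.


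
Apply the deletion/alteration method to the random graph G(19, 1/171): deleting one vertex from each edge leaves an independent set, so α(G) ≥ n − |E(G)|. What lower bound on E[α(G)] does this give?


E[|E(G)|] = C(19, 2)·p = 171 · (1/171) = 1.
E[α(G)] ≥ n − E[|E(G)|] = 19 − 1 = 18.
Numerically: ≈ 18.00000.
(This is only a lower bound; the true E[α(G)] may be larger.)

E[α(G)] ≥ 18 ≈ 18.00000.


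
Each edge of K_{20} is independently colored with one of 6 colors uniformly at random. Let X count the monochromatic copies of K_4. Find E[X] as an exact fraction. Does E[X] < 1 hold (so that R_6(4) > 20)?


E[X] = C(20, 4) · 6^{1 − 6} = 4845 · 6^{−5} = 4845/7776.
As a reduced fraction: E[X] = 1615/2592 ≈ 0.623.
Is E[X] < 1? YES.
Since E[X] < 1, there exists a 6-coloring of K_{20} with no monochromatic K_4; hence R_6(4) > 20.

E[X] = 1615/2592 ≈ 0.623; E[X] < 1, so R_6(4) > 20.


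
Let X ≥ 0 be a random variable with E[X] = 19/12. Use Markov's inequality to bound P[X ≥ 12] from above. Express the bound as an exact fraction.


μ = E[X] = 19/12, a = 12.
Markov: P[X ≥ 12] ≤ μ/a = (19/12)/12 = 19/144.
Numerically: ≈ 0.1319.
(Since a = 12 > μ = 1.5833, the bound 19/144 is < 1 and informative.)

P[X ≥ 12] ≤ 19/144 ≈ 0.1319.


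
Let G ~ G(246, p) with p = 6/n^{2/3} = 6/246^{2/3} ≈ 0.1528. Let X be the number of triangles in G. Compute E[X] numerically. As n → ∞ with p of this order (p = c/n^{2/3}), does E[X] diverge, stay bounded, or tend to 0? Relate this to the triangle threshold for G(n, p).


Number of potential triangles: C(246, 3) = 2450980.
Each occurs with probability p³ ≈ (0.1528)³ ≈ 3.569304e-03.
By linearity: E[X] = C(246, 3)·p³ ≈ 2450980 · 3.569304e-03 ≈ 8748.2927.
Since α = 2/3 < 1, p = c/n^{2/3} ≫ 1/n is above the triangle threshold p ~ 1/n. Asymptotically E[X] ~ (c³/6)·n^{3(1−α)} = (6³/6)·n^{1} → ∞; triangles are abundant w.h.p.

E[X] ≈ 8748.2927; in regime p = Θ(1/n^{2/3}) E[X] diverges (above the triangle threshold p ~ 1/n).


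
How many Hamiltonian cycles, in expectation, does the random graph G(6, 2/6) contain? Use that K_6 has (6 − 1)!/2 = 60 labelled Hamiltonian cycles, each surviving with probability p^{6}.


K_6 has (6 − 1)!/2 = 60 labelled Hamiltonian cycles.
For each such Hamiltonian cycle H, let X_H = 1 if all 6 edges of H are present in G. Then P[X_H = 1] = p^{6} = (1/3)^{6} = 1/729.
By linearity: E[X] = Σ_H E[X_H] = 60 · p^{6} = 60 · 1/729 = 20/243.
Numerically: E[X] ≈ 0.082305.

E[X] = 60 · (1/3)^{6} = 20/243 ≈ 0.082305.


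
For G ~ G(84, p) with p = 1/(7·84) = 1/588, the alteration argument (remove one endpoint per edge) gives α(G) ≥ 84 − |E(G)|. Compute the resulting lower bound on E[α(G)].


E[|E(G)|] = C(84, 2)·p = 3486 · (1/588) = 83/14.
E[α(G)] ≥ n − E[|E(G)|] = 84 − 83/14 = 1093/14.
Numerically: ≈ 78.07143.
(This is only a lower bound; the true E[α(G)] may be larger.)

E[α(G)] ≥ 1093/14 ≈ 78.07143.


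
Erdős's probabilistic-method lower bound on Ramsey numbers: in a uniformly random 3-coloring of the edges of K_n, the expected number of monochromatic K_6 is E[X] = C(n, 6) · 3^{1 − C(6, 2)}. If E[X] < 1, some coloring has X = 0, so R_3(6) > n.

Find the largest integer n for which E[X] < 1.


We need C(n, 6) · 3^{1 − 15} < 1, i.e. C(n, 6) < 3^{15 − 1} = 4782969.
Check values of n near the boundary:
  n = 35: C(35, 6) = 1623160; 1623160 < 4782969? YES
  n = 36: C(36, 6) = 1947792; 1947792 < 4782969? YES
  n = 37: C(37, 6) = 2324784; 2324784 < 4782969? YES
  n = 38: C(38, 6) = 2760681; 2760681 < 4782969? YES
  n = 39: C(39, 6) = 3262623; 3262623 < 4782969? YES
  n = 40: C(40, 6) = 3838380; 3838380 < 4782969? YES
  n = 41: C(41, 6) = 4496388; 4496388 < 4782969? YES
  n = 42: C(42, 6) = 5245786; 5245786 < 4782969? NO
The largest n with C(n, 6) < 4782969 is n = 41 (where E[X] = 1498796/1594323 ≈ 0.94008). Hence R_3(6) > 41, i.e. R_3(6) ≥ 42.

Largest n = 41; hence R_3(6) > 41.


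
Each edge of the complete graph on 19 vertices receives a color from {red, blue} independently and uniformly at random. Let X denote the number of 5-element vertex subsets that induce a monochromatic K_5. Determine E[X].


Let X = Σ_S X_S over the C(19, 5) = 11628 subsets S of size 5, where X_S = 1 if the K_5 on S is monochromatic.
For a fixed S, the K_5 on S has C(5, 2) = 10 edges. P[all 10 edges red] = (1/2)^10, and likewise for blue, so P[monochromatic] = 2·(1/2)^10 = 2^{1 − 10} = 1/512.
By linearity: E[X] = C(19, 5) · 2^{1 − 10} = 11628 · 1/512 = 2907/128.
Numerically: E[X] ≈ 22.710938.

E[X] = C(19,5)·2^(1−C(5,2)) = 2907/128 ≈ 22.710938.


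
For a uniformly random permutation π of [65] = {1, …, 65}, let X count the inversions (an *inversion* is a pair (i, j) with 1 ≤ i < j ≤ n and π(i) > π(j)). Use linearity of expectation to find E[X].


Write X = Σ X_I over the C(65, 2) = 2080 pairs i < j, with X_I the indicator of one inversion.
There are 2080 indicators.
For each fixed pair i < j, the values π(i) and π(j) are two distinct elements of {1, …, 65} in uniformly random order; by symmetry P[π(i) > π(j)] = 1/2.
By linearity: E[X] = 2080 · (1/2) = C(65, 2) · (1/2) = 2080/2 = 1040 ≈ 1040.00000.

E[X] = 1040 = 1040.00000.


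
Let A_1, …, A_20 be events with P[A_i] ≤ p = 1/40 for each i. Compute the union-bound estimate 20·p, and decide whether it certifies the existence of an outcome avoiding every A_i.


Union bound: P[∪_{i=1}^{20} A_i] ≤ Σ_i P[A_i] ≤ 20·p = 20·(1/40) = 1/2.
Numerically: 1/2 ≈ 0.5000.
Is 1/2 < 1? YES.
Since P[∪ A_i] ≤ 1/2 < 1, the complement has P[∩ A_i^c] ≥ 1 − 1/2 = 1/2 > 0, so some outcome avoids every A_i.

20·p = 1/2 ≈ 0.5000; existence CERTIFIED by the union bound.


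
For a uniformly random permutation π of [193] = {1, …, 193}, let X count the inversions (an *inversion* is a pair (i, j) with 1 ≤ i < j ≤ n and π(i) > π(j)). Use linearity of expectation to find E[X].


Write X = Σ X_I over the C(193, 2) = 18528 pairs i < j, with X_I the indicator of one inversion.
There are 18528 indicators.
For each fixed pair i < j, the values π(i) and π(j) are two distinct elements of {1, …, 193} in uniformly random order; by symmetry P[π(i) > π(j)] = 1/2.
By linearity: E[X] = 18528 · (1/2) = C(193, 2) · (1/2) = 18528/2 = 9264 ≈ 9264.00000.

E[X] = 9264 = 9264.00000.


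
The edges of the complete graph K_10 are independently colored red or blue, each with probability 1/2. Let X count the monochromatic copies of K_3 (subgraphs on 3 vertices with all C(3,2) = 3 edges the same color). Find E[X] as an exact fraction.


Let X = Σ_S X_S over the C(10, 3) = 120 subsets S of size 3, where X_S = 1 if the K_3 on S is monochromatic.
For a fixed S, the K_3 on S has C(3, 2) = 3 edges. P[all 3 edges red] = (1/2)^3, and likewise for blue, so P[monochromatic] = 2·(1/2)^3 = 2^{1 − 3} = 1/4.
Summing: E[X] = C(10, 3) · 2^{1 − 3} = 120 · 1/4 = 30.
Numerically: E[X] ≈ 30.000000.

E[X] = C(10,3)·2^(1−C(3,2)) = 30 ≈ 30.000000.


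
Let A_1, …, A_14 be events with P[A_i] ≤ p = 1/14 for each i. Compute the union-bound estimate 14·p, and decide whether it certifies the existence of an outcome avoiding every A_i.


Union bound: P[∪_{i=1}^{14} A_i] ≤ Σ_i P[A_i] ≤ 14·p = 14·(1/14) = 1.
Numerically: 1 ≈ 1.000000.
Is 1 < 1? NO.
Since the bound 1 is ≥ 1, the union bound is uninformative here; it does NOT by itself certify existence.

14·p = 1 ≈ 1.000000; existence NOT certified by the union bound.


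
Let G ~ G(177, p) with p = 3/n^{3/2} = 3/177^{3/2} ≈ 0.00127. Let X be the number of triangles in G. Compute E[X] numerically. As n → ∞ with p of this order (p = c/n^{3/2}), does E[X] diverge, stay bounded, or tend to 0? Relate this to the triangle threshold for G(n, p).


Number of potential triangles: C(177, 3) = 908600.
Each occurs with probability p³ ≈ (0.00127)³ ≈ 2.06768e-09.
By linearity: E[X] = C(177, 3)·p³ ≈ 908600 · 2.06768e-09 ≈ 0.002.
Since α = 3/2 > 1, p = c/n^{3/2} = o(1/n) is below the triangle threshold p ~ 1/n. Asymptotically E[X] ~ (c³/6)·n^{3(1−α)} = (3³/6)·n^{-1.5} → 0, so by Markov's inequality G has no triangles w.h.p.

E[X] ≈ 0.002; in regime p = Θ(1/n^{3/2}) E[X] tends to 0 (below the triangle threshold p ~ 1/n).


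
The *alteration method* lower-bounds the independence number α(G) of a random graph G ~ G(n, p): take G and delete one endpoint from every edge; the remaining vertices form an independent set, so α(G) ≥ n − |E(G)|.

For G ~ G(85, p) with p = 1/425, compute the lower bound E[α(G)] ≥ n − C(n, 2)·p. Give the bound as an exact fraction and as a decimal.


E[|E(G)|] = C(85, 2)·p = 3570 · (1/425) = 42/5.
E[α(G)] ≥ n − E[|E(G)|] = 85 − 42/5 = 383/5.
Numerically: ≈ 76.6000.
(This is only a lower bound; the true E[α(G)] may be larger.)

E[α(G)] ≥ 383/5 ≈ 76.6000.


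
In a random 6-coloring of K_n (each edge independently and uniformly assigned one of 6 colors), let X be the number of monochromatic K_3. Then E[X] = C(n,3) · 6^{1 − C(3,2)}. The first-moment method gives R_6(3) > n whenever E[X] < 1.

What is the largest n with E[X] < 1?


We need C(n, 3) · 6^{1 − 3} < 1, i.e. C(n, 3) < 6^{3 − 1} = 36.
Check values of n near the boundary:
  n = 3: C(3, 3) = 1; 1 < 36? YES
  n = 4: C(4, 3) = 4; 4 < 36? YES
  n = 5: C(5, 3) = 10; 10 < 36? YES
  n = 6: C(6, 3) = 20; 20 < 36? YES
  n = 7: C(7, 3) = 35; 35 < 36? YES
  n = 8: C(8, 3) = 56; 56 < 36? NO
  n = 9: C(9, 3) = 84; 84 < 36? NO
The largest n with C(n, 3) < 36 is n = 7 (where E[X] = 35/36 ≈ 0.972222). Hence R_6(3) > 7, i.e. R_6(3) ≥ 8.

Largest n = 7; hence R_6(3) > 7.


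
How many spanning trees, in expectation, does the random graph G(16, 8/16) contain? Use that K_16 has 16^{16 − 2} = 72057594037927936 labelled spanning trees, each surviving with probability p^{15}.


K_16 has 16^{16 − 2} = 72057594037927936 labelled spanning trees.
For each such spanning tree H, let X_H = 1 if all 15 edges of H are present in G. Then P[X_H = 1] = p^{15} = (1/2)^{15} = 1/32768.
By linearity: E[X] = Σ_H E[X_H] = 72057594037927936 · p^{15} = 72057594037927936 · 1/32768 = 2199023255552.
Numerically: E[X] ≈ 2.19902e+12.

E[X] = 72057594037927936 · (1/2)^{15} = 2199023255552 ≈ 2.19902e+12.


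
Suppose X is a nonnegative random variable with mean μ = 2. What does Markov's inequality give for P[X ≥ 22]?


μ = E[X] = 2, a = 22.
Markov: P[X ≥ 22] ≤ μ/a = (2)/22 = 1/11.
Numerically: ≈ 0.09091.
(Since a = 22 > μ = 2.00000, the bound 1/11 is < 1 and informative.)

P[X ≥ 22] ≤ 1/11 ≈ 0.09091.


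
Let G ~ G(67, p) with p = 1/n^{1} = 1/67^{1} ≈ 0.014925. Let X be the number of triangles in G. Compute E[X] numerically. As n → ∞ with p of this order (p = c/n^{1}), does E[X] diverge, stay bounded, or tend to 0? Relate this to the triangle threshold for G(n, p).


Number of potential triangles: C(67, 3) = 47905.
Each occurs with probability p³ ≈ (0.014925)³ ≈ 3.3248771e-06.
By linearity: E[X] = C(67, 3)·p³ ≈ 47905 · 3.3248771e-06 ≈ 0.15928.
Here α = 1, so p = 1/n is exactly at the triangle threshold p ~ 1/n. Asymptotically E[X] → c³/6 = 1³/6 = 1/6 ≈ 0.16667, a bounded constant. In this regime the triangle count is asymptotically Poisson(c³/6).

E[X] ≈ 0.15928; in regime p = Θ(1/n^{1}) E[X] stays bounded (at the triangle threshold p ~ 1/n).


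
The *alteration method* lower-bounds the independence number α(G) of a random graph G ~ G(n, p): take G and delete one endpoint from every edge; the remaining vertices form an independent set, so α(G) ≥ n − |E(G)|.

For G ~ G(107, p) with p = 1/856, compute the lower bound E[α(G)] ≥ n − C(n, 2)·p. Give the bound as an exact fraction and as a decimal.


E[|E(G)|] = C(107, 2)·p = 5671 · (1/856) = 53/8.
E[α(G)] ≥ n − E[|E(G)|] = 107 − 53/8 = 803/8.
Numerically: ≈ 100.375.
(This is only a lower bound; the true E[α(G)] may be larger.)

E[α(G)] ≥ 803/8 ≈ 100.375.


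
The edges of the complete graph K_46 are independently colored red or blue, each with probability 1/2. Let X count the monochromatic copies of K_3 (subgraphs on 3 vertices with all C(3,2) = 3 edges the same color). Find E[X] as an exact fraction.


Let X = Σ_S X_S over the C(46, 3) = 15180 subsets S of size 3, where X_S = 1 if the K_3 on S is monochromatic.
For a fixed S, the K_3 on S has C(3, 2) = 3 edges. P[all 3 edges red] = (1/2)^3, and likewise for blue, so P[monochromatic] = 2·(1/2)^3 = 2^{1 − 3} = 1/4.
Summing: E[X] = C(46, 3) · 2^{1 − 3} = 15180 · 1/4 = 3795.
Numerically: E[X] ≈ 3795.000.

E[X] = C(46,3)·2^(1−C(3,2)) = 3795 ≈ 3795.000.


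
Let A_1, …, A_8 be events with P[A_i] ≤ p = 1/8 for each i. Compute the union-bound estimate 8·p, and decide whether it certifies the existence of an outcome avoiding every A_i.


Union bound: P[∪_{i=1}^{8} A_i] ≤ Σ_i P[A_i] ≤ 8·p = 8·(1/8) = 1.
Numerically: 1 ≈ 1.0000.
Is 1 < 1? NO.
Since the bound 1 is ≥ 1, the union bound is uninformative here; it does NOT by itself certify existence.

8·p = 1 ≈ 1.0000; existence NOT certified by the union bound.


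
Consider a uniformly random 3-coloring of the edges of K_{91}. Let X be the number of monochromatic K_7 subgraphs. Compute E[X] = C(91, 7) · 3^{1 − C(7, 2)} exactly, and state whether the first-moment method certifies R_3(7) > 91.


E[X] = C(91, 7) · 3^{1 − 21} = 8093990190 · 3^{−20} = 8093990190/3486784401.
As a reduced fraction: E[X] = 2697996730/1162261467 ≈ 2.3213.
Is E[X] < 1? NO.
Since E[X] ≥ 1, the first-moment bound is inconclusive at n = 91; it does NOT by itself certify R_3(7) > 91.

E[X] = 2697996730/1162261467 ≈ 2.3213; E[X] ≥ 1; first-moment method inconclusive here.


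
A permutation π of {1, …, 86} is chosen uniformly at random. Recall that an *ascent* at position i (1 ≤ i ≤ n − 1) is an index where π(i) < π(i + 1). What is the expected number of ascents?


Write X = Σ X_I over i = 1, …, 85, with X_I the indicator of one ascent.
There are 85 indicators.
For each fixed i, the pair (π(i), π(i+1)) is a uniformly random ordered pair of distinct values from {1, …, 86}; by symmetry P[π(i) < π(i+1)] = 1/2.
By linearity: E[X] = 85 · (1/2) = (86 − 1) · (1/2) = 85/2 ≈ 42.5000.

E[X] = 85/2 = 42.5000.


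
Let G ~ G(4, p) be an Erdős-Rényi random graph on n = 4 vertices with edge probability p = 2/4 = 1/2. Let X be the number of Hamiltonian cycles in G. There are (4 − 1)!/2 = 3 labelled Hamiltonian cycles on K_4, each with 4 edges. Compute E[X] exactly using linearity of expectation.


K_4 has (4 − 1)!/2 = 3 labelled Hamiltonian cycles.
For each such Hamiltonian cycle H, let X_H = 1 if all 4 edges of H are present in G. Then P[X_H = 1] = p^{4} = (1/2)^{4} = 1/16.
By linearity of expectation: E[X] = Σ_H E[X_H] = 3 · p^{4} = 3 · 1/16 = 3/16.
Numerically: E[X] ≈ 0.1875.

E[X] = 3 · (1/2)^{4} = 3/16 ≈ 0.1875.


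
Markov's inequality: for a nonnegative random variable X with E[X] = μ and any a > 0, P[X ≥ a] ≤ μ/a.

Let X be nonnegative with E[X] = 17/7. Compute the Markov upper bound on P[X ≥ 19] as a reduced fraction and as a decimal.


μ = E[X] = 17/7, a = 19.
Markov: P[X ≥ 19] ≤ μ/a = (17/7)/19 = 17/133.
Numerically: ≈ 0.12782.
(Since a = 19 > μ = 2.42857, the bound 17/133 is < 1 and informative.)

P[X ≥ 19] ≤ 17/133 ≈ 0.12782.


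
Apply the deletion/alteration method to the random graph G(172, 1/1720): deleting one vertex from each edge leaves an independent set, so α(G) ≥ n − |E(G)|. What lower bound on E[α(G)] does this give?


E[|E(G)|] = C(172, 2)·p = 14706 · (1/1720) = 171/20.
E[α(G)] ≥ n − E[|E(G)|] = 172 − 171/20 = 3269/20.
Numerically: ≈ 163.450.
(This is only a lower bound; the true E[α(G)] may be larger.)

E[α(G)] ≥ 3269/20 ≈ 163.450.


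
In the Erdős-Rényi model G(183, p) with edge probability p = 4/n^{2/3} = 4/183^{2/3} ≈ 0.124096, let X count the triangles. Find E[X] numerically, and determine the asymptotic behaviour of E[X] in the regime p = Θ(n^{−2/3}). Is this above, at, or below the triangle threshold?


Number of potential triangles: C(183, 3) = 1004731.
Each occurs with probability p³ ≈ (0.124096)³ ≈ 1.91107528e-03.
By linearity: E[X] = C(183, 3)·p³ ≈ 1004731 · 1.91107528e-03 ≈ 1920.116576.
Since α = 2/3 < 1, p = c/n^{2/3} ≫ 1/n is above the triangle threshold p ~ 1/n. Asymptotically E[X] ~ (c³/6)·n^{3(1−α)} = (4³/6)·n^{1} → ∞; triangles are abundant w.h.p.

E[X] ≈ 1920.116576; in regime p = Θ(1/n^{2/3}) E[X] diverges (above the triangle threshold p ~ 1/n).


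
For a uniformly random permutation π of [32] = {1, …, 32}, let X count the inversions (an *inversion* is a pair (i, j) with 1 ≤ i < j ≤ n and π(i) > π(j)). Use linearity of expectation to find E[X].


Write X = Σ X_I over the C(32, 2) = 496 pairs i < j, with X_I the indicator of one inversion.
There are 496 indicators.
For each fixed pair i < j, the values π(i) and π(j) are two distinct elements of {1, …, 32} in uniformly random order; by symmetry P[π(i) > π(j)] = 1/2.
By linearity: E[X] = 496 · (1/2) = C(32, 2) · (1/2) = 496/2 = 248 ≈ 248.00000.

E[X] = 248 = 248.00000.


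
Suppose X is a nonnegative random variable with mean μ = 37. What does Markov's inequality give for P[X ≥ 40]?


μ = E[X] = 37, a = 40.
Markov: P[X ≥ 40] ≤ μ/a = (37)/40 = 37/40.
Numerically: ≈ 0.925.
(Since a = 40 > μ = 37.000, the bound 37/40 is < 1 and informative.)

P[X ≥ 40] ≤ 37/40 ≈ 0.925.


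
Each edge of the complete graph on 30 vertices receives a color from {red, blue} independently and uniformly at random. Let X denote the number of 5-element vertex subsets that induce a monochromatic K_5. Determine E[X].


Let X = Σ_S X_S over the C(30, 5) = 142506 subsets S of size 5, where X_S = 1 if the K_5 on S is monochromatic.
For a fixed S, the K_5 on S has C(5, 2) = 10 edges. P[all 10 edges red] = (1/2)^10, and likewise for blue, so P[monochromatic] = 2·(1/2)^10 = 2^{1 − 10} = 1/512.
By linearity: E[X] = C(30, 5) · 2^{1 − 10} = 142506 · 1/512 = 71253/256.
Numerically: E[X] ≈ 278.332031.

E[X] = C(30,5)·2^(1−C(5,2)) = 71253/256 ≈ 278.332031.


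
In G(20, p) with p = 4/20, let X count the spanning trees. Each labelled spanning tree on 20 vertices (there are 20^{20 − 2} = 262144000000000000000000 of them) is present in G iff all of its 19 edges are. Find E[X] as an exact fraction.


K_20 has 20^{20 − 2} = 262144000000000000000000 labelled spanning trees.
For each such spanning tree H, let X_H = 1 if all 19 edges of H are present in G. Then P[X_H = 1] = p^{19} = (1/5)^{19} = 1/19073486328125.
Summing the indicators: E[X] = Σ_H E[X_H] = 262144000000000000000000 · p^{19} = 262144000000000000000000 · 1/19073486328125 = 68719476736/5.
Numerically: E[X] ≈ 1.37439e+10.

E[X] = 262144000000000000000000 · (1/5)^{19} = 68719476736/5 ≈ 1.37439e+10.


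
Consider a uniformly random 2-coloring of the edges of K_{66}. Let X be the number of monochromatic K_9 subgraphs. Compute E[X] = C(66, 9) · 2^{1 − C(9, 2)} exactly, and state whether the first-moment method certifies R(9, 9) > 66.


E[X] = C(66, 9) · 2^{1 − 36} = 37014131440 · 2^{−35} = 37014131440/34359738368.
As a reduced fraction: E[X] = 2313383215/2147483648 ≈ 1.07725.
Is E[X] < 1? NO.
Since E[X] ≥ 1, the first-moment bound is inconclusive at n = 66; it does NOT by itself certify R(9, 9) > 66.

E[X] = 2313383215/2147483648 ≈ 1.07725; E[X] ≥ 1; first-moment method inconclusive here.


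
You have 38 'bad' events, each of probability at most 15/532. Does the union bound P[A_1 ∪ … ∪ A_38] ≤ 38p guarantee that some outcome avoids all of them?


Union bound: P[∪_{i=1}^{38} A_i] ≤ Σ_i P[A_i] ≤ 38·p = 38·(15/532) = 15/14.
Numerically: 15/14 ≈ 1.0714.
Is 15/14 < 1? NO.
Since the bound 15/14 is ≥ 1, the union bound is uninformative here; it does NOT by itself certify existence.

38·p = 15/14 ≈ 1.0714; existence NOT certified by the union bound.


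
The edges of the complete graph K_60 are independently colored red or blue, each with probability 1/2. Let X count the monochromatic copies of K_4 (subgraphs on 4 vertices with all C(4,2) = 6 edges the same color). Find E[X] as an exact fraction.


Let X = Σ_S X_S over the C(60, 4) = 487635 subsets S of size 4, where X_S = 1 if the K_4 on S is monochromatic.
For a fixed S, the K_4 on S has C(4, 2) = 6 edges. P[all 6 edges red] = (1/2)^6, and likewise for blue, so P[monochromatic] = 2·(1/2)^6 = 2^{1 − 6} = 1/32.
By linearity of expectation: E[X] = C(60, 4) · 2^{1 − 6} = 487635 · 1/32 = 487635/32.
Numerically: E[X] ≈ 15238.593750.

E[X] = C(60,4)·2^(1−C(4,2)) = 487635/32 ≈ 15238.593750.


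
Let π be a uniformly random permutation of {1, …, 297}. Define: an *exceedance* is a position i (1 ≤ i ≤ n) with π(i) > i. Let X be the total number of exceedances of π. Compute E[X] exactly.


Write X = Σ_{i=1}^{297} X_i, where X_i = 1_{π(i) > i}.
For each fixed i, π(i) is uniform over {1, …, 297} (marginal of a uniform permutation), so P[π(i) > i] = (n − i)/n. Summing: Σ_{i=1}^{297} (n − i)/n = (0 + 1 + … + 296)/297 = 297(297 − 1)/(2·297) = (297 − 1)/2.
Hence E[X] = Σ_{i=1}^{297} (297 − i)/297 = 148 ≈ 148.000.

E[X] = 148 = 148.000.


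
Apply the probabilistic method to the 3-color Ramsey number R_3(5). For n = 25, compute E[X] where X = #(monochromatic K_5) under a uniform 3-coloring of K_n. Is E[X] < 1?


E[X] = C(25, 5) · 3^{1 − 10} = 53130 · 3^{−9} = 53130/19683.
As a reduced fraction: E[X] = 17710/6561 ≈ 2.6993.
Is E[X] < 1? NO.
Since E[X] ≥ 1, the first-moment bound is inconclusive at n = 25; it does NOT by itself certify R_3(5) > 25.

E[X] = 17710/6561 ≈ 2.6993; E[X] ≥ 1; first-moment method inconclusive here.


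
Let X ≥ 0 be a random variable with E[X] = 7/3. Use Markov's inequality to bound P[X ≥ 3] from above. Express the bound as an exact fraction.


μ = E[X] = 7/3, a = 3.
Markov: P[X ≥ 3] ≤ μ/a = (7/3)/3 = 7/9.
Numerically: ≈ 0.777778.
(Since a = 3 > μ = 2.333333, the bound 7/9 is < 1 and informative.)

P[X ≥ 3] ≤ 7/9 ≈ 0.777778.


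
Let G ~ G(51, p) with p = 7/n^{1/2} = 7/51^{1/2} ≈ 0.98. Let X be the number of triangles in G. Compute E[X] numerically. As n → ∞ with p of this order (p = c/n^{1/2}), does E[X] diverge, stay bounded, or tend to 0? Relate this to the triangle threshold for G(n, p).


Number of potential triangles: C(51, 3) = 20825.
Each occurs with probability p³ ≈ (0.98)³ ≈ 9.41757e-01.
By linearity: E[X] = C(51, 3)·p³ ≈ 20825 · 9.41757e-01 ≈ 19612.089.
Since α = 1/2 < 1, p = c/n^{1/2} ≫ 1/n is above the triangle threshold p ~ 1/n. Asymptotically E[X] ~ (c³/6)·n^{3(1−α)} = (7³/6)·n^{1.5} → ∞; triangles are abundant w.h.p.

E[X] ≈ 19612.089; in regime p = Θ(1/n^{1/2}) E[X] diverges (above the triangle threshold p ~ 1/n).


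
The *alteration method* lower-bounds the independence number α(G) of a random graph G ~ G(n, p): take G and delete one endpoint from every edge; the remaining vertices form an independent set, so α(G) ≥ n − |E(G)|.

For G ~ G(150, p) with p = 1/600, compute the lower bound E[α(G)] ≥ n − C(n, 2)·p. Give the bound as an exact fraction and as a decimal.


E[|E(G)|] = C(150, 2)·p = 11175 · (1/600) = 149/8.
E[α(G)] ≥ n − E[|E(G)|] = 150 − 149/8 = 1051/8.
Numerically: ≈ 131.375000.
(This is only a lower bound; the true E[α(G)] may be larger.)

E[α(G)] ≥ 1051/8 ≈ 131.375000.


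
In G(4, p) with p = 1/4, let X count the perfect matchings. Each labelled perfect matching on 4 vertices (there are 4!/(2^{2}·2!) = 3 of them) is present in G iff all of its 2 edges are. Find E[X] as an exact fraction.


K_4 has 4!/(2^{2}·2!) = 3 labelled perfect matchings.
For each such perfect matching H, let X_H = 1 if all 2 edges of H are present in G. Then P[X_H = 1] = p^{2} = (1/4)^{2} = 1/16.
By linearity: E[X] = Σ_H E[X_H] = 3 · p^{2} = 3 · 1/16 = 3/16.
Numerically: E[X] ≈ 0.1875.

E[X] = 3 · (1/4)^{2} = 3/16 ≈ 0.1875.


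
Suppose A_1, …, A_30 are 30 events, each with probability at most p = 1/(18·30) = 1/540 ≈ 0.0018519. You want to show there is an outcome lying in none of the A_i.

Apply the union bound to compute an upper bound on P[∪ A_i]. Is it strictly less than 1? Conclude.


Union bound: P[∪_{i=1}^{30} A_i] ≤ Σ_i P[A_i] ≤ 30·p = 30·(1/540) = 1/18.
Numerically: 1/18 ≈ 0.0555556.
Is 1/18 < 1? YES.
Since P[∪ A_i] ≤ 1/18 < 1, the complement has P[∩ A_i^c] ≥ 1 − 1/18 = 17/18 > 0, so some outcome avoids every A_i.

30·p = 1/18 ≈ 0.0555556; existence CERTIFIED by the union bound.


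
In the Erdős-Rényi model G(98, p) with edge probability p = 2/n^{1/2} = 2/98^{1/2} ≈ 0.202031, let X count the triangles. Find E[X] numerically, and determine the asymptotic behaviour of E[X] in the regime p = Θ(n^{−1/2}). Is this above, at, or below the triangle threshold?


Number of potential triangles: C(98, 3) = 152096.
Each occurs with probability p³ ≈ (0.202031)³ ≈ 8.24614322e-03.
By linearity: E[X] = C(98, 3)·p³ ≈ 152096 · 8.24614322e-03 ≈ 1254.205399.
Since α = 1/2 < 1, p = c/n^{1/2} ≫ 1/n is above the triangle threshold p ~ 1/n. Asymptotically E[X] ~ (c³/6)·n^{3(1−α)} = (2³/6)·n^{1.5} → ∞; triangles are abundant w.h.p.

E[X] ≈ 1254.205399; in regime p = Θ(1/n^{1/2}) E[X] diverges (above the triangle threshold p ~ 1/n).


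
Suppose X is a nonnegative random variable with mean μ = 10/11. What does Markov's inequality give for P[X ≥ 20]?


μ = E[X] = 10/11, a = 20.
Markov: P[X ≥ 20] ≤ μ/a = (10/11)/20 = 1/22.
Numerically: ≈ 0.04545.
(Since a = 20 > μ = 0.90909, the bound 1/22 is < 1 and informative.)

P[X ≥ 20] ≤ 1/22 ≈ 0.04545.


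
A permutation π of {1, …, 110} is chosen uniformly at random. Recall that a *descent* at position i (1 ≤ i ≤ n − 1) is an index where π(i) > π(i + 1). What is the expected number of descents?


Write X = Σ X_I over i = 1, …, 109, with X_I the indicator of one descent.
There are 109 indicators.
For each fixed i, the pair (π(i), π(i+1)) is a uniformly random ordered pair of distinct values from {1, …, 110}; by symmetry P[π(i) > π(i+1)] = 1/2.
By linearity: E[X] = 109 · (1/2) = (110 − 1) · (1/2) = 109/2 ≈ 54.500.

E[X] = 109/2 = 54.500.


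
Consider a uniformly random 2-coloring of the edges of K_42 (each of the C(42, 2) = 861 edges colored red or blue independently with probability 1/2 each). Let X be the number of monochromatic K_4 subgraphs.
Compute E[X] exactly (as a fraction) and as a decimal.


Let X = Σ_S X_S over the C(42, 4) = 111930 subsets S of size 4, where X_S = 1 if the K_4 on S is monochromatic.
For a fixed S, the K_4 on S has C(4, 2) = 6 edges. P[all 6 edges red] = (1/2)^6, and likewise for blue, so P[monochromatic] = 2·(1/2)^6 = 2^{1 − 6} = 1/32.
By linearity: E[X] = C(42, 4) · 2^{1 − 6} = 111930 · 1/32 = 55965/16.
Numerically: E[X] ≈ 3497.812.

E[X] = C(42,4)·2^(1−C(4,2)) = 55965/16 ≈ 3497.812.


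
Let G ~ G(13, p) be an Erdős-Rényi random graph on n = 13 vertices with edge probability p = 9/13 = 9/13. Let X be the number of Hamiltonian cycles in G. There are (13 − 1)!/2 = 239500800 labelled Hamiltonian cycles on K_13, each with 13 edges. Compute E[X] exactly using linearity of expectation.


K_13 has (13 − 1)!/2 = 239500800 labelled Hamiltonian cycles.
For each such Hamiltonian cycle H, let X_H = 1 if all 13 edges of H are present in G. Then P[X_H = 1] = p^{13} = (9/13)^{13} = 2541865828329/302875106592253.
By linearity of expectation: E[X] = Σ_H E[X_H] = 239500800 · p^{13} = 239500800 · 2541865828329/302875106592253 = 608778899377458163200/302875106592253.
Numerically: E[X] ≈ 2.01e+06.

E[X] = 239500800 · (9/13)^{13} = 608778899377458163200/302875106592253 ≈ 2.01e+06.
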